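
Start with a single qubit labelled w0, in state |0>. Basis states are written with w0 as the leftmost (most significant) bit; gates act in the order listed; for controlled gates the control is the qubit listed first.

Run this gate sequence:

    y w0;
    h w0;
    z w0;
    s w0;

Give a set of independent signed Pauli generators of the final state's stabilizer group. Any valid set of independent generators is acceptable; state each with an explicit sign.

The stabilizer group can be generated by +Y, among other valid generating sets.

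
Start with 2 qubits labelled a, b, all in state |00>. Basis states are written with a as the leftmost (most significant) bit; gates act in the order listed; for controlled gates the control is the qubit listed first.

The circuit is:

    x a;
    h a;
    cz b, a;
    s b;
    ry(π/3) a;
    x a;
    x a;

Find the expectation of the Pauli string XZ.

In the final state, XZ has expectation -1/2.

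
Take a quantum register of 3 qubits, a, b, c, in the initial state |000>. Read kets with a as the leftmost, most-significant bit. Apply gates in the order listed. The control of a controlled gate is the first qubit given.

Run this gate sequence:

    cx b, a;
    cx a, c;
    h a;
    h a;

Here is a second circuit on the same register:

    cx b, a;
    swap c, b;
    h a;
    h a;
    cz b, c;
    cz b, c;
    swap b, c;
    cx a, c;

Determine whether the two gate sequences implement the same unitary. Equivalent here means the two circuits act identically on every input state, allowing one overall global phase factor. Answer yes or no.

Yes — the two circuits implement the same unitary up to a global phase.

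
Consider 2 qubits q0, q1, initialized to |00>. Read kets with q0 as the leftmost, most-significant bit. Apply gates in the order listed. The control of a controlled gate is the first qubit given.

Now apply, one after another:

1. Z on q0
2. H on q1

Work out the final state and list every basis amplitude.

The final amplitudes are sqrt(2)/2 on |00>, sqrt(2)/2 on |01>, 0 on |10>, 0 on |11>.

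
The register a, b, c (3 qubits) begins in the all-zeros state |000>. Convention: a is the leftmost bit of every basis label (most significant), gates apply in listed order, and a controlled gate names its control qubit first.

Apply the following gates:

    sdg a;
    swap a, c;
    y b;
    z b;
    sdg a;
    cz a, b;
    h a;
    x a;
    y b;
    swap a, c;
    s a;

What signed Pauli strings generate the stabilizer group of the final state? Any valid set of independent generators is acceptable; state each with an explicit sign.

The final state is stabilized by the group generated by +IIX, +ZII, +IZI; other independent generating sets are equally valid.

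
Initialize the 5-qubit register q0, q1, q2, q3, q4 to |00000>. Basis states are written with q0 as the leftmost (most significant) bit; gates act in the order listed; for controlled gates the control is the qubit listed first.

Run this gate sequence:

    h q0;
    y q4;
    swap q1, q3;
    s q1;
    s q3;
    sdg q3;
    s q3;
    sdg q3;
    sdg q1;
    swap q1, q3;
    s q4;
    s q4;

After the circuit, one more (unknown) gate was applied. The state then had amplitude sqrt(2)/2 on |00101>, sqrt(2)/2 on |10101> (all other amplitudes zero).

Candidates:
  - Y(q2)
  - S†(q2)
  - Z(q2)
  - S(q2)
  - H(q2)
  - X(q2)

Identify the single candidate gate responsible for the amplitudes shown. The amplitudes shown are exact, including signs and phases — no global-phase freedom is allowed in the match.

The applied gate was Y(q2). Key observation: steps 3-10 multiply out to the identity, so the circuit reduces to the remaining gates.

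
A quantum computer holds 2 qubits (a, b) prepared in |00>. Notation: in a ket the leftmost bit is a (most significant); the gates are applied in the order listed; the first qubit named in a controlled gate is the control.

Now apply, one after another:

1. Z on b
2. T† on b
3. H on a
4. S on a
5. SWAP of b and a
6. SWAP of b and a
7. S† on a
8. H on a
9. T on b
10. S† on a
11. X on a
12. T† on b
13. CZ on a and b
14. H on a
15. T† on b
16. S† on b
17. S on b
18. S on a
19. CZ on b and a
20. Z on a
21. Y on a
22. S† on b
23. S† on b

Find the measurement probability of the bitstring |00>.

A full measurement returns |00> with probability 1/2. Key observation: steps 2-9 multiply out to the identity, so the circuit reduces to the remaining gates.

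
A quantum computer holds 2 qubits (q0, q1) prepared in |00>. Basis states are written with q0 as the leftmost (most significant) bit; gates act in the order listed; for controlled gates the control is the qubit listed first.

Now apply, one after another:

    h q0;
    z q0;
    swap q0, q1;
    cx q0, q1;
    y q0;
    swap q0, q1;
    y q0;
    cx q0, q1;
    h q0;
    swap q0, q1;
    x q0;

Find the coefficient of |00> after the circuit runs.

The amplitude on |00> is -1/2.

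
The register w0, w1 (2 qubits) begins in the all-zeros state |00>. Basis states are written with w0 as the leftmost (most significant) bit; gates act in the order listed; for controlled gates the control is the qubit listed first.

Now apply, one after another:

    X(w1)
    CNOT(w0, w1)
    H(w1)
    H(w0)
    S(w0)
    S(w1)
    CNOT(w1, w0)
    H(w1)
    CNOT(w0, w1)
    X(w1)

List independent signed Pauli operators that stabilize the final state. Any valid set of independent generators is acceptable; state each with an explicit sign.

One valid set of independent stabilizer generators is +YI, -IZ (any independent generating set of the same group is equally correct).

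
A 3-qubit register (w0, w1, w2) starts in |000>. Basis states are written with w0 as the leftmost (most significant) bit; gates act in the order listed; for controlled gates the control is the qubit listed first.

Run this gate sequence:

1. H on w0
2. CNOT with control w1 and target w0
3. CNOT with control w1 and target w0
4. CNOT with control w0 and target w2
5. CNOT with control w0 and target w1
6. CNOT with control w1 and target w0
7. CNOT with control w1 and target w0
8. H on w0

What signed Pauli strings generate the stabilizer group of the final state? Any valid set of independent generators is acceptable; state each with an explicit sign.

The stabilizer group can be generated by +XIZ, +ZXX, +IZZ, among other valid generating sets.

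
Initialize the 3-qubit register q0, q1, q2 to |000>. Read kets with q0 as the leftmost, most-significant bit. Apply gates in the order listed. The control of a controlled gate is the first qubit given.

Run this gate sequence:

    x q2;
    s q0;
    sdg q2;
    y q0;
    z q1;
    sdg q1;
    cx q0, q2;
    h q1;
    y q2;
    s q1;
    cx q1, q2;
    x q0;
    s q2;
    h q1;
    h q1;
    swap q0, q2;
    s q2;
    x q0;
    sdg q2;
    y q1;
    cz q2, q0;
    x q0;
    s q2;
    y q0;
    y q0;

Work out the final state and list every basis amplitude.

After the circuit, the state carries amplitude sqrt(2)*I/2 on |000>, -sqrt(2)*I/2 on |110>, and 0 on every other basis state.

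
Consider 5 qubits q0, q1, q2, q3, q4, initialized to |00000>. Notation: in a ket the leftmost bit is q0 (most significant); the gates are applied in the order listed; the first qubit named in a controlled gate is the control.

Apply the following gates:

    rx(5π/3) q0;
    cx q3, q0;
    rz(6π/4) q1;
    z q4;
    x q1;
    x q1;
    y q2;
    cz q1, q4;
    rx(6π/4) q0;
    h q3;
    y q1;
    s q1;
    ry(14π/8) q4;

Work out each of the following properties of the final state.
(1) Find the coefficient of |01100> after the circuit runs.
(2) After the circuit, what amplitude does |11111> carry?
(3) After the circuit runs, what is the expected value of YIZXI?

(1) |01100> carries amplitude (1 - sqrt(3))*sqrt(sqrt(2) + 2)*exp(3*I*pi/4)/8 in the final state. Key observation: gates 5-6 undo each other exactly, leaving only the rest of the circuit to track.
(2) The amplitude on |11111> is sqrt(2 - sqrt(2))*(-sqrt(3) - 1)*exp(I*pi/4)/8.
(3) The observable YIZXI averages to -1/2.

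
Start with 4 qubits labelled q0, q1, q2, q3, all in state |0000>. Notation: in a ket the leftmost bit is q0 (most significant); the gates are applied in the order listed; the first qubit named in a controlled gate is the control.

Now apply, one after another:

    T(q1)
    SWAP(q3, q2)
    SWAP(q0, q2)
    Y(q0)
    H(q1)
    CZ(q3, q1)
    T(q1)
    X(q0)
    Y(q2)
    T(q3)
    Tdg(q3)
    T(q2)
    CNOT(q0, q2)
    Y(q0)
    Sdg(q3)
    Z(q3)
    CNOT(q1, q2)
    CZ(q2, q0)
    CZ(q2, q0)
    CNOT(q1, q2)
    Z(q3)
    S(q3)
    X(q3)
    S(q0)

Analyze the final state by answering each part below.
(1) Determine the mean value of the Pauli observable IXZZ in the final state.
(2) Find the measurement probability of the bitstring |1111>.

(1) The expectation value of IXZZ is sqrt(2)/2. Key observation: steps 15-22 multiply out to the identity, so the circuit reduces to the remaining gates.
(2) A full measurement returns |1111> with probability 1/2.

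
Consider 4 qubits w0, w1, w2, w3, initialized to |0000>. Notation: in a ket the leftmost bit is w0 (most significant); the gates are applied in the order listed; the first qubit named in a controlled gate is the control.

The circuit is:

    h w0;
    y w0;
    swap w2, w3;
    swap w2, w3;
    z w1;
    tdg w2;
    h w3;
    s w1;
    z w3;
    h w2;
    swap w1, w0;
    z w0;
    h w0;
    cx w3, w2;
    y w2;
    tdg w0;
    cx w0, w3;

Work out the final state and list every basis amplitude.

The final amplitudes are -1/4 on |0000>, 1/4 on |0001>, 1/4 on |0010>, -1/4 on |0011>, 1/4 on |0100>, -1/4 on |0101>, -1/4 on |0110>, 1/4 on |0111>, -exp(3*I*pi/4)/4 on |1000>, exp(3*I*pi/4)/4 on |1001>, exp(3*I*pi/4)/4 on |1010>, -exp(3*I*pi/4)/4 on |1011>, exp(3*I*pi/4)/4 on |1100>, -exp(3*I*pi/4)/4 on |1101>, -exp(3*I*pi/4)/4 on |1110>, exp(3*I*pi/4)/4 on |1111>. Key observation: steps 3-4 multiply out to the identity, so the circuit reduces to the remaining gates.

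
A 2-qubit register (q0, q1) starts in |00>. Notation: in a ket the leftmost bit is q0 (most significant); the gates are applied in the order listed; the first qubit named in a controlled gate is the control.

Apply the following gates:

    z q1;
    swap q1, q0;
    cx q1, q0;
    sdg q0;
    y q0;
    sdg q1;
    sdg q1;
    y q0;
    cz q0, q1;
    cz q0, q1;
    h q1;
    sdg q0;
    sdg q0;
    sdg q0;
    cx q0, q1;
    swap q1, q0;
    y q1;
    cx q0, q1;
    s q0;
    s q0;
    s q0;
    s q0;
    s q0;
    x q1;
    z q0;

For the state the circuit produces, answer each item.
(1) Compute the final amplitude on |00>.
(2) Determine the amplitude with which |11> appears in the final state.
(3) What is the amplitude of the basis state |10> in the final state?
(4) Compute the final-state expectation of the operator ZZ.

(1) The amplitude on |00> is sqrt(2)*I/2. Key observation: gates 20-23 undo each other exactly, leaving only the rest of the circuit to track.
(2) The final state's coefficient on |11> equals sqrt(2)/2.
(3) The amplitude on |10> is 0.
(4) In the final state, ZZ has expectation 1.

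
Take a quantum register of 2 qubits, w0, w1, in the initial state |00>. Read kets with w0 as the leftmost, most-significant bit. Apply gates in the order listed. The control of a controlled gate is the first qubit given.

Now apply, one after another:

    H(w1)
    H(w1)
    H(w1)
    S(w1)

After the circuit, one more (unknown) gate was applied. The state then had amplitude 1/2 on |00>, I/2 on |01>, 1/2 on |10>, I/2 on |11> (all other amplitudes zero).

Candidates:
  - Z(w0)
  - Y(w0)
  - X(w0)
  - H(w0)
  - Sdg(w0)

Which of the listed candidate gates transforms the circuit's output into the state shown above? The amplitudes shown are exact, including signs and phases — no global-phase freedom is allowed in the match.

It was H(w0) that produced the state shown. Key observation: gates 2-3 undo each other exactly, leaving only the rest of the circuit to track.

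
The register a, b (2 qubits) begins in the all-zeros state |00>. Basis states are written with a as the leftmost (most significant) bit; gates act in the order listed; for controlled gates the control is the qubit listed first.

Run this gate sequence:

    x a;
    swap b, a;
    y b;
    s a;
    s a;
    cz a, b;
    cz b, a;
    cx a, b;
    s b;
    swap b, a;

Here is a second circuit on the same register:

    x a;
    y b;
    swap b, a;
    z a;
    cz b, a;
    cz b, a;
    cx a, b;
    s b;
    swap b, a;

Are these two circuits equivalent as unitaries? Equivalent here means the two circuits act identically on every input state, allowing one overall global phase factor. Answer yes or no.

No — the two circuits implement different unitaries, even allowing a global phase.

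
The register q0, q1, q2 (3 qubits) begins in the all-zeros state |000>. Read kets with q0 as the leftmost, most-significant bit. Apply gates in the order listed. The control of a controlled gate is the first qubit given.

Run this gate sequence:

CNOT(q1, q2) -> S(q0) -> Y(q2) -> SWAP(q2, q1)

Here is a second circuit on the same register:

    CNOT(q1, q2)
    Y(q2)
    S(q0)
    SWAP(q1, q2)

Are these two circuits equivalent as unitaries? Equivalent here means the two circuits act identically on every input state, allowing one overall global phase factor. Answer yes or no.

Yes: on every input state the two circuits agree up to one overall phase factor.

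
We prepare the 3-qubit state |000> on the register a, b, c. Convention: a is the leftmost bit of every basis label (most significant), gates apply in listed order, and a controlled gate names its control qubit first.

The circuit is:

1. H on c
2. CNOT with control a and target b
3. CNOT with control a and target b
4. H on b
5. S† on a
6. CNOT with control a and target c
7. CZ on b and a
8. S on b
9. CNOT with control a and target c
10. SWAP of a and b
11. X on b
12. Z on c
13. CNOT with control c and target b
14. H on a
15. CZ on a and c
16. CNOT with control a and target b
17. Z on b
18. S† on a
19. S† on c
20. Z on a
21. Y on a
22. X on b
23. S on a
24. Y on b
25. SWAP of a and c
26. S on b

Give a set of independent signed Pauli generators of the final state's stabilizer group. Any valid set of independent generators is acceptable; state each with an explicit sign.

One valid set of independent stabilizer generators is +XIX, +IXX, +ZZZ (any independent generating set of the same group is equally correct).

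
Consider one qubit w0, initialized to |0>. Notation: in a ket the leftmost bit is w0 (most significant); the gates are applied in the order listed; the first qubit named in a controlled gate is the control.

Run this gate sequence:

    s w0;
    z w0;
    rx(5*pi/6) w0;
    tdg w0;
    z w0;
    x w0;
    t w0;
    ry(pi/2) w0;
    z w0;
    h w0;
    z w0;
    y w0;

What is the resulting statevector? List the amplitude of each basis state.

After the circuit, the state carries amplitude (sqrt(2) + sqrt(6))*exp(3*I*pi/4)/4 on |0>, (-sqrt(6) + sqrt(2))*exp(3*I*pi/4)/4 on |1>.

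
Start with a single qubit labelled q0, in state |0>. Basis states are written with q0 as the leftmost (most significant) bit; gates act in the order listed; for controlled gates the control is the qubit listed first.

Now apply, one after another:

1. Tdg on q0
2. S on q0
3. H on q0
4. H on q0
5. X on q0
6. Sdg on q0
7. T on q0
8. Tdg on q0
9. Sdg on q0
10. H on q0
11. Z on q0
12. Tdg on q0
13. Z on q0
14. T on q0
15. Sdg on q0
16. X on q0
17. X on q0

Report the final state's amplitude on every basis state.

After the circuit, the state carries amplitude -sqrt(2)/2 on |0>, -sqrt(2)*I/2 on |1>.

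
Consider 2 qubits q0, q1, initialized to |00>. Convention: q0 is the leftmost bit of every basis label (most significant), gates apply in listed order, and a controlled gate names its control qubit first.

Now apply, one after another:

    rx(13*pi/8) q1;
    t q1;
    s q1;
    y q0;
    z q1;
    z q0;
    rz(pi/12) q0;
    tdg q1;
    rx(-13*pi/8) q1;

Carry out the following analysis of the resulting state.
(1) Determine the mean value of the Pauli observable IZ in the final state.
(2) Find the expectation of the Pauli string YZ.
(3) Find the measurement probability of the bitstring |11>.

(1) The expectation value of IZ is 1/2 - sqrt(2)/4.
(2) The observable YZ averages to 0.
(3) Outcome |11> occurs with probability sqrt(2)/8 + 1/4.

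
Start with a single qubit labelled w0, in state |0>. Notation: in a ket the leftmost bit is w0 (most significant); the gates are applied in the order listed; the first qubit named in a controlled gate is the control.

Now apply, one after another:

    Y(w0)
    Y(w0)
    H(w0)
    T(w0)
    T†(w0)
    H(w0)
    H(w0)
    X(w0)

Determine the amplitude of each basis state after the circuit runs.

After the circuit, the state carries amplitude sqrt(2)/2 on |0>, sqrt(2)/2 on |1>. Key observation: gates 3-6 undo each other exactly, leaving only the rest of the circuit to track.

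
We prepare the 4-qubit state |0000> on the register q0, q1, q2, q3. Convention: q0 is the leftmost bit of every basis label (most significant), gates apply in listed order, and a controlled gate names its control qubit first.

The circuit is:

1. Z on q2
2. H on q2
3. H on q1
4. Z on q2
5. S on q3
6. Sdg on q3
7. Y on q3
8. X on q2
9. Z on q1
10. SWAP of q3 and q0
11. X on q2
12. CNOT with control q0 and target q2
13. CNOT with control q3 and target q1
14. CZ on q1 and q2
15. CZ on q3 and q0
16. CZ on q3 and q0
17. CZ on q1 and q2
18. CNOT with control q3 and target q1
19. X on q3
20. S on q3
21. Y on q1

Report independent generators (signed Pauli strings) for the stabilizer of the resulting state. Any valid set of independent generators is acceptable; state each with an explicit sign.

The final state is stabilized by the group generated by +IXII, -IIXI, -ZIII, -IIIZ; other independent generating sets are equally valid.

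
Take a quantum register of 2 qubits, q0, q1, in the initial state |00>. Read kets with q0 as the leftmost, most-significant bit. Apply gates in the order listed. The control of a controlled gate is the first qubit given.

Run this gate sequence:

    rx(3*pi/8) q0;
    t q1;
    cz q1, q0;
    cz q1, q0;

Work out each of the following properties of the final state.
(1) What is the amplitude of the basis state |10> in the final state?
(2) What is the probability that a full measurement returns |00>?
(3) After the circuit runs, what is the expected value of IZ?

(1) |10> carries amplitude -I*sin(3*pi/16) in the final state. Key observation: gates 3-4 undo each other exactly, leaving only the rest of the circuit to track.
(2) A full measurement returns |00> with probability cos(3*pi/16)**2.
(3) The observable IZ averages to 1.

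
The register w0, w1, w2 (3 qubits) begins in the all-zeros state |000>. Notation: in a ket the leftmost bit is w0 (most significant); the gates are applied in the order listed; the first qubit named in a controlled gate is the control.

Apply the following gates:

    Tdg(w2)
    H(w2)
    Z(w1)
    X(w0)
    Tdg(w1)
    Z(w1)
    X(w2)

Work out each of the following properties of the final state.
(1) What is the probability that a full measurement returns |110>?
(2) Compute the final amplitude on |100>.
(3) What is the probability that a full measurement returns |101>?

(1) Outcome |110> occurs with probability 0.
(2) |100> carries amplitude sqrt(2)/2 in the final state.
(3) A full measurement returns |101> with probability 1/2.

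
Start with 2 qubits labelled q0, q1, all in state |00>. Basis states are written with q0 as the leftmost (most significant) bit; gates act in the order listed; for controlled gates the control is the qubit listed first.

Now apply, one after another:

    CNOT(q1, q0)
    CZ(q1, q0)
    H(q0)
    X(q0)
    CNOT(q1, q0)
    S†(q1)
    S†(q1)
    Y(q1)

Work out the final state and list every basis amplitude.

After the circuit, the state carries amplitude 0 on |00>, sqrt(2)*I/2 on |01>, 0 on |10>, sqrt(2)*I/2 on |11>.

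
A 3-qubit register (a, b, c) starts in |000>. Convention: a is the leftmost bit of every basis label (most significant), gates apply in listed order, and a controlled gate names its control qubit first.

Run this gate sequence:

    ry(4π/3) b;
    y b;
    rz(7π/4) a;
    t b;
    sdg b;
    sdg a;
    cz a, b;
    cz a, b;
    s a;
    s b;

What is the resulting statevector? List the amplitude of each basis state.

The final amplitudes are sqrt(3)*exp(5*I*pi/8)/2 on |000>, exp(7*I*pi/8)/2 on |010>, and 0 on every other basis state. Key observation: steps 5-10 multiply out to the identity, so the circuit reduces to the remaining gates.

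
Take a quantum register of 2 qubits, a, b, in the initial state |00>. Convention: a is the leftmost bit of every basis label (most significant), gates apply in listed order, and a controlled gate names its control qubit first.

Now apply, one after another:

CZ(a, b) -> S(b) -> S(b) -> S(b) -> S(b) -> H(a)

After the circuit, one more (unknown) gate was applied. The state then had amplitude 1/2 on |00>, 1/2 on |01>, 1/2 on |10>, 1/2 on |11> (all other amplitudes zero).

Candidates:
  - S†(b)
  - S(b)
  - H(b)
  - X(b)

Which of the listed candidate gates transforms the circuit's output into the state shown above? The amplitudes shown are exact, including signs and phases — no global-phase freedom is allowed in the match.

It was H(b) that produced the state shown. Key observation: the block from step 2 through step 5 cancels to the identity and can be dropped.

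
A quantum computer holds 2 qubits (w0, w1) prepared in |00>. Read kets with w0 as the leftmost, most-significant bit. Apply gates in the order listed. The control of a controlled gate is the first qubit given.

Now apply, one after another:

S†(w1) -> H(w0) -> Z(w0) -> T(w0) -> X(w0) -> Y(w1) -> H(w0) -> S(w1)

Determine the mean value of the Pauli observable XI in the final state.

The expectation value of XI is 0.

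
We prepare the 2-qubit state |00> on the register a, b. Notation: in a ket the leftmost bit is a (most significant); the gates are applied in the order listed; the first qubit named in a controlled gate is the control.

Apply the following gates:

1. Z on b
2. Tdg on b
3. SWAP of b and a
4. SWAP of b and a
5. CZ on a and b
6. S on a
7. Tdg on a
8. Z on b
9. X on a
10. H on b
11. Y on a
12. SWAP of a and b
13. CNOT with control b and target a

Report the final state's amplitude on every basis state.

The final amplitudes are -sqrt(2)*I/2 on |00>, 0 on |01>, -sqrt(2)*I/2 on |10>, 0 on |11>. Key observation: the block from step 3 through step 4 cancels to the identity and can be dropped.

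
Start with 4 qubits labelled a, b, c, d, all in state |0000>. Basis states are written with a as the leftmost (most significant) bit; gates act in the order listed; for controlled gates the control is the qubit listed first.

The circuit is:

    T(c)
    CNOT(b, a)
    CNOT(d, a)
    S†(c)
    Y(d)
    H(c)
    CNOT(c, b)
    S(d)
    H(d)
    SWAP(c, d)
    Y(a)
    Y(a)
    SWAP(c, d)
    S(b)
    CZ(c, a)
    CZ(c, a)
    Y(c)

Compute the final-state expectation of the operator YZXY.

In the final state, YZXY has expectation 0.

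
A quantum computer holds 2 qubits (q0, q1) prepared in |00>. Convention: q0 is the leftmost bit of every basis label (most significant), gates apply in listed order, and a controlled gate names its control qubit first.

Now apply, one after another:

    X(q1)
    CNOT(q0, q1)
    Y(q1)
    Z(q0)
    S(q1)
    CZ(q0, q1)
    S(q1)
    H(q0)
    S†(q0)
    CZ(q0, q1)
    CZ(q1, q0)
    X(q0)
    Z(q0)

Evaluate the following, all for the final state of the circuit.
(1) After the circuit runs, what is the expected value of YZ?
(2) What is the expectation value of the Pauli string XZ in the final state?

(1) The observable YZ averages to -1.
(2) In the final state, XZ has expectation 0.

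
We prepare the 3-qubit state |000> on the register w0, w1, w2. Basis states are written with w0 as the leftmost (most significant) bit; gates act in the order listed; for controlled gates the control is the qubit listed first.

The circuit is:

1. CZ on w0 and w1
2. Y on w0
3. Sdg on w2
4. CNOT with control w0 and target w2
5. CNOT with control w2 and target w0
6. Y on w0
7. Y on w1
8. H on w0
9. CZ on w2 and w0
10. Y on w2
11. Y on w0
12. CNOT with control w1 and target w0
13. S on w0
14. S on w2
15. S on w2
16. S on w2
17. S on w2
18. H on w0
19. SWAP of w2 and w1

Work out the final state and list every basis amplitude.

The resulting statevector has amplitude -1/2 - I/2 on |001>, 1/2 - I/2 on |101>, and 0 on every other basis state. Key observation: steps 14-17 multiply out to the identity, so the circuit reduces to the remaining gates.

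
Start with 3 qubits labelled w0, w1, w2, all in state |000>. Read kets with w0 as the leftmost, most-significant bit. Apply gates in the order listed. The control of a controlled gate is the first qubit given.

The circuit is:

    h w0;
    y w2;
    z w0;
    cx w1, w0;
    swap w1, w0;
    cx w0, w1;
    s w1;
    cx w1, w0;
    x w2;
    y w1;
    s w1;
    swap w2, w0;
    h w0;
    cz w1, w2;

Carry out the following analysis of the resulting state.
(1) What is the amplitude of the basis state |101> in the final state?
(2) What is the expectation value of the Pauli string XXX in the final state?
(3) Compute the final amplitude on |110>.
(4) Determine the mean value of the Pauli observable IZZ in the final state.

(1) |101> carries amplitude -I/2 in the final state.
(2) The observable XXX averages to 1.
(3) The final state's coefficient on |110> equals -I/2.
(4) The observable IZZ averages to -1.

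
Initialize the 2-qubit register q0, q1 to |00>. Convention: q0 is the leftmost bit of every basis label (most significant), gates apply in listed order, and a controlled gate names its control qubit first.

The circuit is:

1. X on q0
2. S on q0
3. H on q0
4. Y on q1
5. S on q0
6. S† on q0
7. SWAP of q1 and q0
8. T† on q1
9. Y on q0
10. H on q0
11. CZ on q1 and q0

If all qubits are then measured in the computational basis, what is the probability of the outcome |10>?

A full measurement returns |10> with probability 1/4. Key observation: steps 5-6 multiply out to the identity, so the circuit reduces to the remaining gates.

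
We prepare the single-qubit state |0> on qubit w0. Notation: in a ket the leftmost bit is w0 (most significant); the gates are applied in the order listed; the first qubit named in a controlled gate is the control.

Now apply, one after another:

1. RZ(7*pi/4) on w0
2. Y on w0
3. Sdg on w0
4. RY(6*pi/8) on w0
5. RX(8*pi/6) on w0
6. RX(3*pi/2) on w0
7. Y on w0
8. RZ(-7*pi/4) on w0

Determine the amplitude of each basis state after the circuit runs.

The final amplitudes are -sqrt(6*sqrt(2) + 12)/8 - sqrt(2*sqrt(2) + 4)/8 - I*sqrt(4 - 2*sqrt(2))/8 + I*sqrt(12 - 6*sqrt(2))/8 on |0>, -sqrt(2*sqrt(2) + 4)*exp(3*I*pi/4)/8 - sqrt(12 - 6*sqrt(2))*exp(I*pi/4)/8 - sqrt(4 - 2*sqrt(2))*exp(I*pi/4)/8 + sqrt(6*sqrt(2) + 12)*exp(3*I*pi/4)/8 on |1>.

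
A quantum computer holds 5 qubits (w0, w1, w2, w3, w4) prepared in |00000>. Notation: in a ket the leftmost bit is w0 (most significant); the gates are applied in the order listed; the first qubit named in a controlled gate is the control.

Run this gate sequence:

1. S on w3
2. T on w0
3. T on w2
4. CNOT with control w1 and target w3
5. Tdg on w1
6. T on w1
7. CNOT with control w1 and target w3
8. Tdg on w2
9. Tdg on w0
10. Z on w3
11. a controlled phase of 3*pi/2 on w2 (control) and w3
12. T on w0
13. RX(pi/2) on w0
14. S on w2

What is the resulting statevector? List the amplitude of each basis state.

The resulting statevector has amplitude sqrt(2)/2 on |00000>, -sqrt(2)*I/2 on |10000>, and 0 on every other basis state. Key observation: gates 2-9 undo each other exactly, leaving only the rest of the circuit to track.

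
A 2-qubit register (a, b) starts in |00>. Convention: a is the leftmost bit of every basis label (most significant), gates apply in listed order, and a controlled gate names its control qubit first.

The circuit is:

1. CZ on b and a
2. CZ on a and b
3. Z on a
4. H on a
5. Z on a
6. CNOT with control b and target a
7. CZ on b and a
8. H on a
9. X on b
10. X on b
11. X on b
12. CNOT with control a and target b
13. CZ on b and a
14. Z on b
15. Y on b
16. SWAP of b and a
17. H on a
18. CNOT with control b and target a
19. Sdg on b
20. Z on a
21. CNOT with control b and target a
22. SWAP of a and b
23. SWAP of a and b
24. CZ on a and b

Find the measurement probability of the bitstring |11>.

Outcome |11> occurs with probability 1/2.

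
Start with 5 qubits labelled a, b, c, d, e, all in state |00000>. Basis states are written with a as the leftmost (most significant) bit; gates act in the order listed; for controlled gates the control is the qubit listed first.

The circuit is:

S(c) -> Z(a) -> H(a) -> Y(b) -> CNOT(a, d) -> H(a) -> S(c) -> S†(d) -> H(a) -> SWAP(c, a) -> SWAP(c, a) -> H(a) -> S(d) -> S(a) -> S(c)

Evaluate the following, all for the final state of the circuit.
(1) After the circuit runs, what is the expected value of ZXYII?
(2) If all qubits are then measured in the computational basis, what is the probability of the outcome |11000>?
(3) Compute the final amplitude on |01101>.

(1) In the final state, ZXYII has expectation 0. Key observation: steps 8-13 multiply out to the identity, so the circuit reduces to the remaining gates.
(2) A full measurement returns |11000> with probability 1/4.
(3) |01101> carries amplitude 0 in the final state.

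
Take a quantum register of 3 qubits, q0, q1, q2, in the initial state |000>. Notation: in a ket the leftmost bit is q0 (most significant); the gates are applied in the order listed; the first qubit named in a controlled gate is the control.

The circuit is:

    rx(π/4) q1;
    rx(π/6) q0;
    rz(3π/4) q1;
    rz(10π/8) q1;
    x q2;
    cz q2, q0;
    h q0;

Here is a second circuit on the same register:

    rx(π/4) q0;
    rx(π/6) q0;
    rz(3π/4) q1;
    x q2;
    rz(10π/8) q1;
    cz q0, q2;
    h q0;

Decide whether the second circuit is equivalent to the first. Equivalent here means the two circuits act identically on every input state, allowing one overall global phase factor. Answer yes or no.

No: there is an input state on which the two circuits produce genuinely different outputs (not merely differing by a phase).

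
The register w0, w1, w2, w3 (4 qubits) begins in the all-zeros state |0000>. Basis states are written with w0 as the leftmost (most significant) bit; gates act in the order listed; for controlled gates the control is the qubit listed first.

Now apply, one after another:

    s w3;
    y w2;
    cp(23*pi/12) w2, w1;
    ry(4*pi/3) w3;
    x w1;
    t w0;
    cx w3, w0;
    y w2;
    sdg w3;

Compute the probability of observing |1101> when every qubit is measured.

A full measurement returns |1101> with probability 3/4.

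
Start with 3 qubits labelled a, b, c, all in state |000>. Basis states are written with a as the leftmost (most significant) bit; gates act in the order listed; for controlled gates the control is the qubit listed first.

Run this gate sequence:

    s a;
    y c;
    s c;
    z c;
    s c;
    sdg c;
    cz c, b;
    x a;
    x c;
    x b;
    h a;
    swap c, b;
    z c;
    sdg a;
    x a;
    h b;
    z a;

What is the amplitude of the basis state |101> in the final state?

|101> carries amplitude 1/2 in the final state.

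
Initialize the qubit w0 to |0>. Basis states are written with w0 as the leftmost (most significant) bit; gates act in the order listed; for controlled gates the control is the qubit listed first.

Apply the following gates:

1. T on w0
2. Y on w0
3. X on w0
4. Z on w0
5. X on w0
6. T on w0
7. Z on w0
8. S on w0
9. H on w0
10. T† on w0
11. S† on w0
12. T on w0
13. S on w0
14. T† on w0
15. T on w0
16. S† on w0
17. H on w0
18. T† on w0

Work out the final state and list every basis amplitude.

The final amplitudes are (1 + I)*exp(I*pi/4)/2 on |0>, 1/2 - I/2 on |1>.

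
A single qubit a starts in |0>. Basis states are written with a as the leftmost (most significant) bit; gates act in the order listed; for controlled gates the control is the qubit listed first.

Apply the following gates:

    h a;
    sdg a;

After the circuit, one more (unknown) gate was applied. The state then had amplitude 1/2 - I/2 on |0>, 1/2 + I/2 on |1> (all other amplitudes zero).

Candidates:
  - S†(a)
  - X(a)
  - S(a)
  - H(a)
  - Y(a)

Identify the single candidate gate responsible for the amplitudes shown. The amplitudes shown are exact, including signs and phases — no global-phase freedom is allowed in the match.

The applied gate was H(a).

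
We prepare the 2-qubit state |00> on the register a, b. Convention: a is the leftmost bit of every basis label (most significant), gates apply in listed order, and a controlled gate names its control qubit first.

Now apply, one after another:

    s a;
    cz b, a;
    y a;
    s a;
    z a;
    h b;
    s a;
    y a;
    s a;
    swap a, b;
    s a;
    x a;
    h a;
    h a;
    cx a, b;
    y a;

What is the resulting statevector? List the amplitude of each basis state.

The resulting statevector has amplitude 0 on |00>, -sqrt(2)*I/2 on |01>, -sqrt(2)/2 on |10>, 0 on |11>.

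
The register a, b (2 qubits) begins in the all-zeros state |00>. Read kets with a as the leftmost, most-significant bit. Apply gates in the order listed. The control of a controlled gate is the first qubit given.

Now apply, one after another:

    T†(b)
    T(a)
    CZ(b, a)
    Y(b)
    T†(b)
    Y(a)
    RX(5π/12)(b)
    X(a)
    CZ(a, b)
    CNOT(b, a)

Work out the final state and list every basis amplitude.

The final amplitudes are (-sqrt(2 - sqrt(2))/4 + sqrt(3*sqrt(2) + 6)/4)*exp(I*pi/4) on |00>, 0 on |01>, 0 on |10>, (sqrt(6 - 3*sqrt(2))/4 + sqrt(sqrt(2) + 2)/4)*exp(3*I*pi/4) on |11>.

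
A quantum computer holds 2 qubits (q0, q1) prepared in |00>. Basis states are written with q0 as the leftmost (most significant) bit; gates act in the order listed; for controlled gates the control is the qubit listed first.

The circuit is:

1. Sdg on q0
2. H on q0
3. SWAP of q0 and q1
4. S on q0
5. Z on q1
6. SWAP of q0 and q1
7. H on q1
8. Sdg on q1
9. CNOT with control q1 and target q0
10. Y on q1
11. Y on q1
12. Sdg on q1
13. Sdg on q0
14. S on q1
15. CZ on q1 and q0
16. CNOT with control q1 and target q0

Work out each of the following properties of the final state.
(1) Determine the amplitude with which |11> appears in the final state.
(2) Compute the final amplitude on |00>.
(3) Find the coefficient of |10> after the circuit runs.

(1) The final state's coefficient on |11> equals I/2.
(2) |00> carries amplitude 1/2 in the final state.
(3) The final state's coefficient on |10> equals I/2.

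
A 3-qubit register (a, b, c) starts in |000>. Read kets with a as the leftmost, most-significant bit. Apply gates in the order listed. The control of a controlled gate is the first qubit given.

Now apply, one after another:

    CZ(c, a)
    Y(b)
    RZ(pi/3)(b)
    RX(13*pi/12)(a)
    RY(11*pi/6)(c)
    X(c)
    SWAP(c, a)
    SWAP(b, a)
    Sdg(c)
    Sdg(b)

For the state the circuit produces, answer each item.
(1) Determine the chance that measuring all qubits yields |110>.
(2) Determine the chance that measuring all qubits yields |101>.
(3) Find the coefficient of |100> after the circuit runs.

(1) A full measurement returns |110> with probability -3*sqrt(6)/32 - 5*sqrt(2)/32 + sqrt(3)/8 + 1/4.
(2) The probability of measuring |101> is -sqrt(3)/8 - sqrt(2)/32 + sqrt(6)/32 + 1/4.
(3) The final state's coefficient on |100> equals (-sqrt(6*sqrt(2) + 12)/16 - sqrt(12 - 6*sqrt(2))/16 + sqrt(2*sqrt(2) + 4)/16 + 3*sqrt(4 - 2*sqrt(2))/16)*exp(2*I*pi/3).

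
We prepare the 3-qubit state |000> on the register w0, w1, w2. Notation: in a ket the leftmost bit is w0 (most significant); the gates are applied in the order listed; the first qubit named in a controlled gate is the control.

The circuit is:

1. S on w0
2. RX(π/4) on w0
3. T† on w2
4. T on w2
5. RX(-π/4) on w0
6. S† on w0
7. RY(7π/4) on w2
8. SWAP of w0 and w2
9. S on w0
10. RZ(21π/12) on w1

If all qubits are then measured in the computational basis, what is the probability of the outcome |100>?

A full measurement returns |100> with probability 1/2 - sqrt(2)/4. Key observation: steps 1-6 multiply out to the identity, so the circuit reduces to the remaining gates.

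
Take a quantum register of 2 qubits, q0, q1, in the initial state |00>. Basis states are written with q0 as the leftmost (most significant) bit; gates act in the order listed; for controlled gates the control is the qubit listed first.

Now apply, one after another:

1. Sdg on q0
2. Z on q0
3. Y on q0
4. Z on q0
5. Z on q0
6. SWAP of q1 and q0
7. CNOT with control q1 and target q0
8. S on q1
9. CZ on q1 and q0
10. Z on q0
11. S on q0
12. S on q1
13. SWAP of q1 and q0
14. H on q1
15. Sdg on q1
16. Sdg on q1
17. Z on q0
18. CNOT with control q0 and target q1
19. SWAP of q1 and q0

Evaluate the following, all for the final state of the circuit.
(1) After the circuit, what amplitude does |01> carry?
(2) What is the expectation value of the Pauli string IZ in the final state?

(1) The amplitude on |01> is -sqrt(2)/2.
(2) The observable IZ averages to -1.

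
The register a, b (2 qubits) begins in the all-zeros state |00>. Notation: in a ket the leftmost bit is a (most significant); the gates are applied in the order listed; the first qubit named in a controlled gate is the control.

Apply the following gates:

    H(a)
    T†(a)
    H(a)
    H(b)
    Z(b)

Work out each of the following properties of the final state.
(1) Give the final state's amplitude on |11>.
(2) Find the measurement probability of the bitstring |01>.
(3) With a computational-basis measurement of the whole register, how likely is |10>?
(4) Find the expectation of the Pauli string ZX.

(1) The amplitude on |11> is sqrt(2)*(-1 - exp(3*I*pi/4))/4.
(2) The probability of measuring |01> is sqrt(2)/8 + 1/4.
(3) Outcome |10> occurs with probability 1/4 - sqrt(2)/8.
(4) In the final state, ZX has expectation -sqrt(2)/2.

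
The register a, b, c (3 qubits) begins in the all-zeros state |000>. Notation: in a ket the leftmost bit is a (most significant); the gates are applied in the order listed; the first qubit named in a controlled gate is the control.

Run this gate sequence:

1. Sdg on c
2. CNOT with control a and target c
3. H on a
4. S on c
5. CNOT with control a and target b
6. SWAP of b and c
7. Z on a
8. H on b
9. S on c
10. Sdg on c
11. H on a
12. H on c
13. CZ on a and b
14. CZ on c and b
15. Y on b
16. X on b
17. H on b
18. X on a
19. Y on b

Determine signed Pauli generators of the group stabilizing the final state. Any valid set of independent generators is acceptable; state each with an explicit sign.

The final state is stabilized by the group generated by +XIX, +ZIZ, -IZI; other independent generating sets are equally valid.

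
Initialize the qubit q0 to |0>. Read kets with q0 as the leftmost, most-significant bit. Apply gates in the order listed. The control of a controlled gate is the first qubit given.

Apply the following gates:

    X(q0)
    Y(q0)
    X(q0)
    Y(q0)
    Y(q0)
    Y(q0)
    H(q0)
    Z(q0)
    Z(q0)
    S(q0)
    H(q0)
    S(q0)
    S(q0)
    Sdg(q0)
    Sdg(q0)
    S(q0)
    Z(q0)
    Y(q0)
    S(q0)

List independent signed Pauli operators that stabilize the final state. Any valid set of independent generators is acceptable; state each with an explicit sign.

One valid set of independent stabilizer generators is +Y (any independent generating set of the same group is equally correct).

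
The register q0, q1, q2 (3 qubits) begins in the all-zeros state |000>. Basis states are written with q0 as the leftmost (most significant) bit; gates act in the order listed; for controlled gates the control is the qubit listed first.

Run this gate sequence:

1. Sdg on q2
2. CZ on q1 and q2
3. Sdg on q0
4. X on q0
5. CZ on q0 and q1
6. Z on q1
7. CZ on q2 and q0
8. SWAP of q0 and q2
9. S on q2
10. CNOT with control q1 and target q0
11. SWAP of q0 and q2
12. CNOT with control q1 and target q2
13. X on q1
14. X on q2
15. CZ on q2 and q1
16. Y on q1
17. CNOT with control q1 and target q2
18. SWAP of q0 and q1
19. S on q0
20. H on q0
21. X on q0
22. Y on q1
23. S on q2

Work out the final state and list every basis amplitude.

The final amplitudes are -sqrt(2)/2 on |001>, -sqrt(2)/2 on |101>, and 0 on every other basis state.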